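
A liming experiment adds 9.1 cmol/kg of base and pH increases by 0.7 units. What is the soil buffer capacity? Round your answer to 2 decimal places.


Step 1: BC = change in base / change in pH
Step 2: BC = 9.1 / 0.7
Step 3: BC = 13.0 cmol/(kg*pH unit)

13.0


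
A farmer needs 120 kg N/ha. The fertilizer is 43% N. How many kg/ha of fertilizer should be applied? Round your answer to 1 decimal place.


Step 1: Fertilizer rate = target N / (N content / 100)
Step 2: Rate = 120 / (43 / 100)
Step 3: Rate = 120 / 0.43
Step 4: Rate = 279.1 kg/ha

279.1


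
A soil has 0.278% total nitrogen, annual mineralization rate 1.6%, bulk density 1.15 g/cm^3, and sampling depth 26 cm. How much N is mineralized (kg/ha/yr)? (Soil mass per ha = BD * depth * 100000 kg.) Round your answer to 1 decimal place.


Step 1: Soil mass per ha = BD * depth * 100000 = 1.15 * 26 * 100000 = 2990000 kg
Step 2: Total N pool = soil mass * N%/100 = 2990000 * 0.278/100 = 8312.2 kg/ha
Step 3: N mineralized = N pool * rate%/100 = 8312.2 * 1.6/100 = 133.0 kg/ha/yr

133.0


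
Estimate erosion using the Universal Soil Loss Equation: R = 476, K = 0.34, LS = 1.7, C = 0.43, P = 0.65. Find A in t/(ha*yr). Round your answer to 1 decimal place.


Step 1: A = R * K * LS * C * P
Step 2: R * K = 476 * 0.34 = 161.84
Step 3: (R*K) * LS = 161.84 * 1.7 = 275.128
Step 4: * C * P = 275.128 * 0.43 * 0.65 = 76.9
Step 5: A = 76.9 t/(ha*yr)

76.9


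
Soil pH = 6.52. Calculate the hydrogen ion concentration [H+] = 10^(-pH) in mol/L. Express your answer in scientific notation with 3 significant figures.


Step 1: [H+] = 10^(-pH)
Step 2: [H+] = 10^(-6.52)
Step 3: [H+] = 3.02e-07 mol/L

3.02e-07


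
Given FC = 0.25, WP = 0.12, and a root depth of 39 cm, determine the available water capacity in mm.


Step 1: Available water = (FC - WP) * depth * 10
Step 2: AW = (0.25 - 0.12) * 39 * 10
Step 3: AW = 0.13 * 39 * 10
Step 4: AW = 50.7 mm

50.7


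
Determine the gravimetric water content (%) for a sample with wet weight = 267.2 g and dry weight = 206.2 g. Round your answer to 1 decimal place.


Step 1: Water mass = wet - dry = 267.2 - 206.2 = 61.0 g
Step 2: w = 100 * water mass / dry mass
Step 3: w = 100 * 61.0 / 206.2 = 29.6%

29.6


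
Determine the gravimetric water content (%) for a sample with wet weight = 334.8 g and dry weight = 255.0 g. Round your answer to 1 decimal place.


Step 1: Water mass = wet - dry = 334.8 - 255.0 = 79.8 g
Step 2: w = 100 * water mass / dry mass
Step 3: w = 100 * 79.8 / 255.0 = 31.3%

31.3


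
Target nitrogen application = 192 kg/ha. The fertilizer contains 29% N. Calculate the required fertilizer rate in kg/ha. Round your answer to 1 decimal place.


Step 1: Fertilizer rate = target N / (N content / 100)
Step 2: Rate = 192 / (29 / 100)
Step 3: Rate = 192 / 0.29
Step 4: Rate = 662.1 kg/ha

662.1


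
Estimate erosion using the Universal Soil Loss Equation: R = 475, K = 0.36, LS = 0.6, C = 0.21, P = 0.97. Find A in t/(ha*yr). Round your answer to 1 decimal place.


Step 1: A = R * K * LS * C * P
Step 2: R * K = 475 * 0.36 = 171.0
Step 3: (R*K) * LS = 171.0 * 0.6 = 102.6
Step 4: * C * P = 102.6 * 0.21 * 0.97 = 20.9
Step 5: A = 20.9 t/(ha*yr)

20.9


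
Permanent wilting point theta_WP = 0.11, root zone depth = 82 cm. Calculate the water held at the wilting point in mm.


Step 1: Water (mm) = theta_WP * depth * 10
Step 2: Water = 0.11 * 82 * 10
Step 3: Water = 90.2 mm

90.2


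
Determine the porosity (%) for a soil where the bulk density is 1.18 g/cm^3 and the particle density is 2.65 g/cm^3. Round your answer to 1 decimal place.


Step 1: Formula: n = 100 * (1 - BD / PD)
Step 2: n = 100 * (1 - 1.18 / 2.65)
Step 3: n = 100 * (1 - 0.44528)
Step 4: n = 55.5%

55.5


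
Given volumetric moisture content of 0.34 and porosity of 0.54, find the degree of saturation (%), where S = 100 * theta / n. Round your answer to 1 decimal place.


Step 1: S = 100 * theta_v / n
Step 2: S = 100 * 0.34 / 0.54
Step 3: S = 63.0%

63.0


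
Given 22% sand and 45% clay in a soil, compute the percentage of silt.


Step 1: sand + silt + clay = 100%
Step 2: silt = 100 - sand - clay
Step 3: silt = 100 - 22 - 45
Step 4: silt = 33%

33


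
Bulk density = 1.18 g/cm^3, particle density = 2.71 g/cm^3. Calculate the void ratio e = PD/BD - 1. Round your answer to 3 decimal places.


Step 1: e = PD / BD - 1
Step 2: e = 2.71 / 1.18 - 1
Step 3: e = 2.29661 - 1
Step 4: e = 1.297

1.297


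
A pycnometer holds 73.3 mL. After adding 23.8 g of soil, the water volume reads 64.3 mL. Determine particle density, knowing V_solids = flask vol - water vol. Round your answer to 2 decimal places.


Step 1: Volume of solids = flask volume - water volume with soil
Step 2: V_solids = 73.3 - 64.3 = 9.0 mL
Step 3: Particle density = mass / V_solids = 23.8 / 9.0 = 2.64 g/cm^3

2.64


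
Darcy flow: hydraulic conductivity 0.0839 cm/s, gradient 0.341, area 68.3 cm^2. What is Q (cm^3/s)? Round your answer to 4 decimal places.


Step 1: Apply Darcy's law: Q = K * i * A
Step 2: Q = 0.0839 * 0.341 * 68.3
Step 3: Q = 1.9541 cm^3/s

1.9541


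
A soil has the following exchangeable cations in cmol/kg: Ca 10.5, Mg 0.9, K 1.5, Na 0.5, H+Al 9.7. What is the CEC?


Step 1: CEC = Ca + Mg + K + Na + (H+Al)
Step 2: CEC = 10.5 + 0.9 + 1.5 + 0.5 + 9.7
Step 3: CEC = 23.1 cmol/kg

23.1


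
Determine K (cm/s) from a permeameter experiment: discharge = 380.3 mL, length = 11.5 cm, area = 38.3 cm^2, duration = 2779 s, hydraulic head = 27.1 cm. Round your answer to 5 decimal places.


Step 1: K = Q * L / (A * t * h)
Step 2: Numerator = 380.3 * 11.5 = 4373.45
Step 3: Denominator = 38.3 * 2779 * 27.1 = 2884407.47
Step 4: K = 4373.45 / 2884407.47 = 0.00152 cm/s

0.00152


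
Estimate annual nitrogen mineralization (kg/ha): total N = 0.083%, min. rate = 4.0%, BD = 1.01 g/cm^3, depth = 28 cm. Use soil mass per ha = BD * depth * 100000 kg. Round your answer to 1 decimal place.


Step 1: Soil mass per ha = BD * depth * 100000 = 1.01 * 28 * 100000 = 2828000 kg
Step 2: Total N pool = soil mass * N%/100 = 2828000 * 0.083/100 = 2347.24 kg/ha
Step 3: N mineralized = N pool * rate%/100 = 2347.24 * 4.0/100 = 93.9 kg/ha/yr

93.9


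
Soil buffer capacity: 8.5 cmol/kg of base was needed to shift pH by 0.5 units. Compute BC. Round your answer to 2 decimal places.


Step 1: BC = change in base / change in pH
Step 2: BC = 8.5 / 0.5
Step 3: BC = 17.0 cmol/(kg*pH unit)

17.0


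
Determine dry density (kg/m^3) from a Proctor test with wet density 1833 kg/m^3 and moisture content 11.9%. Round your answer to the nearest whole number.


Step 1: Dry density = wet density / (1 + w/100)
Step 2: Dry density = 1833 / (1 + 11.9/100)
Step 3: Dry density = 1833 / 1.119
Step 4: Dry density = 1638 kg/m^3

1638


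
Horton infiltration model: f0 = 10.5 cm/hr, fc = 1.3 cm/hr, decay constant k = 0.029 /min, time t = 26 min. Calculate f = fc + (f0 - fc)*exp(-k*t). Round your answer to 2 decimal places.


Step 1: f = fc + (f0 - fc) * exp(-k * t)
Step 2: exp(-0.029 * 26) = 0.470481
Step 3: f = 1.3 + (10.5 - 1.3) * 0.470481
Step 4: f = 1.3 + 9.2 * 0.470481
Step 5: f = 5.63 cm/hr

5.63


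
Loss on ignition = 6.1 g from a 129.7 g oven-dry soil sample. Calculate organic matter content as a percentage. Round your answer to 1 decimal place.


Step 1: OM% = 100 * LOI / sample mass
Step 2: OM = 100 * 6.1 / 129.7
Step 3: OM = 4.7%

4.7


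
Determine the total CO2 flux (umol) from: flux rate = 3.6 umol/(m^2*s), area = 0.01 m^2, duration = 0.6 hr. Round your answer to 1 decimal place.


Step 1: Convert time to seconds: 0.6 hr * 3600 = 2160.0 s
Step 2: Total = flux * area * time_s
Step 3: Total = 3.6 * 0.01 * 2160.0
Step 4: Total = 77.8 umol

77.8


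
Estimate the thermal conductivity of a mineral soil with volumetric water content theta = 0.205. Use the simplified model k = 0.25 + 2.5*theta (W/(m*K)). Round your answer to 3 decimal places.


Step 1: k = 0.25 + 2.5 * theta
Step 2: k = 0.25 + 2.5 * 0.205
Step 3: k = 0.25 + 0.513
Step 4: k = 0.763 W/(m*K)

0.763


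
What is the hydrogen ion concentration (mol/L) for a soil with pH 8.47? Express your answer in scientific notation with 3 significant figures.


Step 1: [H+] = 10^(-pH)
Step 2: [H+] = 10^(-8.47)
Step 3: [H+] = 3.39e-09 mol/L

3.39e-09


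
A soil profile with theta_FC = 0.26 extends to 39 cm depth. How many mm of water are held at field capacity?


Step 1: Water (mm) = theta_FC * depth (cm) * 10
Step 2: Water = 0.26 * 39 * 10
Step 3: Water = 101.4 mm

101.4


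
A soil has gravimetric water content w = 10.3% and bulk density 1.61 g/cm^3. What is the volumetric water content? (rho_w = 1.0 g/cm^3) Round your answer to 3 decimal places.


Step 1: theta = (w / 100) * BD / rho_w
Step 2: theta = (10.3 / 100) * 1.61 / 1.0
Step 3: theta = 0.103 * 1.61
Step 4: theta = 0.166

0.166


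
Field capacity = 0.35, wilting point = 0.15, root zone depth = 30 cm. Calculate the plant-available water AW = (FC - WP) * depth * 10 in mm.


Step 1: Available water = (FC - WP) * depth * 10
Step 2: AW = (0.35 - 0.15) * 30 * 10
Step 3: AW = 0.2 * 30 * 10
Step 4: AW = 60.0 mm

60.0


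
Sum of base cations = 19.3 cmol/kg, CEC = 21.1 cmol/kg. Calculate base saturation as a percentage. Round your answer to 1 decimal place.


Step 1: BS = 100 * (sum of bases) / CEC
Step 2: BS = 100 * 19.3 / 21.1
Step 3: BS = 91.5%

91.5


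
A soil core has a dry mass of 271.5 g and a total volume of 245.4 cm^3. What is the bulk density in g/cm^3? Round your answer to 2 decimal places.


Step 1: Identify the formula: BD = dry mass / volume
Step 2: Substitute values: BD = 271.5 / 245.4
Step 3: BD = 1.11 g/cm^3

1.11


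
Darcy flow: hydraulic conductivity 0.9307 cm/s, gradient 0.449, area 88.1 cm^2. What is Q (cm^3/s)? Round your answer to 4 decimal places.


Step 1: Apply Darcy's law: Q = K * i * A
Step 2: Q = 0.9307 * 0.449 * 88.1
Step 3: Q = 36.8156 cm^3/s

36.8156


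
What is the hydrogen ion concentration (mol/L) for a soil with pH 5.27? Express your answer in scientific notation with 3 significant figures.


Step 1: [H+] = 10^(-pH)
Step 2: [H+] = 10^(-5.27)
Step 3: [H+] = 5.37e-06 mol/L

5.37e-06


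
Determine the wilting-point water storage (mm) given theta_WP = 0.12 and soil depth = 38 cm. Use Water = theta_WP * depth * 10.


Step 1: Water (mm) = theta_WP * depth * 10
Step 2: Water = 0.12 * 38 * 10
Step 3: Water = 45.6 mm

45.6


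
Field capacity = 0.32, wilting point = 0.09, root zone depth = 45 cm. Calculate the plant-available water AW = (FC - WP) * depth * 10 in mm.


Step 1: Available water = (FC - WP) * depth * 10
Step 2: AW = (0.32 - 0.09) * 45 * 10
Step 3: AW = 0.23 * 45 * 10
Step 4: AW = 103.5 mm

103.5


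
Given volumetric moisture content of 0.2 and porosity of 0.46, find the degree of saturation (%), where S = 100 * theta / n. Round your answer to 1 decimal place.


Step 1: S = 100 * theta_v / n
Step 2: S = 100 * 0.2 / 0.46
Step 3: S = 43.5%

43.5


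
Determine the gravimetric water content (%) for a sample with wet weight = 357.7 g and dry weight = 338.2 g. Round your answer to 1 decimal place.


Step 1: Water mass = wet - dry = 357.7 - 338.2 = 19.5 g
Step 2: w = 100 * water mass / dry mass
Step 3: w = 100 * 19.5 / 338.2 = 5.8%

5.8


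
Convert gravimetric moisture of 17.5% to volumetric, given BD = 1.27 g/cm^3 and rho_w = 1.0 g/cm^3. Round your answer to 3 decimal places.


Step 1: theta = (w / 100) * BD / rho_w
Step 2: theta = (17.5 / 100) * 1.27 / 1.0
Step 3: theta = 0.175 * 1.27
Step 4: theta = 0.222

0.222


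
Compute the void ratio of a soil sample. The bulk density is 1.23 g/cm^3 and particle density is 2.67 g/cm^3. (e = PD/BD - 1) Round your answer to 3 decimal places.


Step 1: e = PD / BD - 1
Step 2: e = 2.67 / 1.23 - 1
Step 3: e = 2.17073 - 1
Step 4: e = 1.171

1.171


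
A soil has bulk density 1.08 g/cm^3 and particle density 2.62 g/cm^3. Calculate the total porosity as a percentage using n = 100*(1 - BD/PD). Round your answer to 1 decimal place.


Step 1: Formula: n = 100 * (1 - BD / PD)
Step 2: n = 100 * (1 - 1.08 / 2.62)
Step 3: n = 100 * (1 - 0.41221)
Step 4: n = 58.8%

58.8


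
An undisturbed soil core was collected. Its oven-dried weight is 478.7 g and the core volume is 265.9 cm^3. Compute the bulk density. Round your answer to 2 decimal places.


Step 1: Identify the formula: BD = dry mass / volume
Step 2: Substitute values: BD = 478.7 / 265.9
Step 3: BD = 1.8 g/cm^3

1.8


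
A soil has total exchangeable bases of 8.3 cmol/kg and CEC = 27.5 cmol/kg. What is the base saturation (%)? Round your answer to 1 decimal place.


Step 1: BS = 100 * (sum of bases) / CEC
Step 2: BS = 100 * 8.3 / 27.5
Step 3: BS = 30.2%

30.2


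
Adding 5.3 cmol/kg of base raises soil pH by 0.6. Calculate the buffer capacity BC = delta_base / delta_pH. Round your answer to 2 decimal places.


Step 1: BC = change in base / change in pH
Step 2: BC = 5.3 / 0.6
Step 3: BC = 8.83 cmol/(kg*pH unit)

8.83


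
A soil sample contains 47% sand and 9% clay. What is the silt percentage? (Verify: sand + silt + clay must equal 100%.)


Step 1: sand + silt + clay = 100%
Step 2: silt = 100 - sand - clay
Step 3: silt = 100 - 47 - 9
Step 4: silt = 44%

44


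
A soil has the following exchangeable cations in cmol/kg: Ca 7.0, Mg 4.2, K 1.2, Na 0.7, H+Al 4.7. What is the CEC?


Step 1: CEC = Ca + Mg + K + Na + (H+Al)
Step 2: CEC = 7.0 + 4.2 + 1.2 + 0.7 + 4.7
Step 3: CEC = 17.8 cmol/kg

17.8


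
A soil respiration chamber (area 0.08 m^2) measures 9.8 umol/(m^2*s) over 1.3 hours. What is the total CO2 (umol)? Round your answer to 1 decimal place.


Step 1: Convert time to seconds: 1.3 hr * 3600 = 4680.0 s
Step 2: Total = flux * area * time_s
Step 3: Total = 9.8 * 0.08 * 4680.0
Step 4: Total = 3669.1 umol

3669.1


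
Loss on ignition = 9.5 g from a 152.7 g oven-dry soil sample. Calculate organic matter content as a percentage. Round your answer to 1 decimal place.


Step 1: OM% = 100 * LOI / sample mass
Step 2: OM = 100 * 9.5 / 152.7
Step 3: OM = 6.2%

6.2


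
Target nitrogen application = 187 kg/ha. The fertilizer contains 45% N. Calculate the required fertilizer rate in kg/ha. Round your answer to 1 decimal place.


Step 1: Fertilizer rate = target N / (N content / 100)
Step 2: Rate = 187 / (45 / 100)
Step 3: Rate = 187 / 0.45
Step 4: Rate = 415.6 kg/ha

415.6


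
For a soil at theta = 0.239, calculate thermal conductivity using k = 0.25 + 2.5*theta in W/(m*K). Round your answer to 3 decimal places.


Step 1: k = 0.25 + 2.5 * theta
Step 2: k = 0.25 + 2.5 * 0.239
Step 3: k = 0.25 + 0.598
Step 4: k = 0.848 W/(m*K)

0.848


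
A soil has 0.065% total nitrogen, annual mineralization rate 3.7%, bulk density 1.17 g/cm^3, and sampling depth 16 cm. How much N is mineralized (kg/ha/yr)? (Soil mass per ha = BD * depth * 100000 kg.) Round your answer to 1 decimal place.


Step 1: Soil mass per ha = BD * depth * 100000 = 1.17 * 16 * 100000 = 1872000 kg
Step 2: Total N pool = soil mass * N%/100 = 1872000 * 0.065/100 = 1216.8 kg/ha
Step 3: N mineralized = N pool * rate%/100 = 1216.8 * 3.7/100 = 45.0 kg/ha/yr

45.0


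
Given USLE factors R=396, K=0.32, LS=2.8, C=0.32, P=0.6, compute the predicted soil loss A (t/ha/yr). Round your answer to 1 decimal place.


Step 1: A = R * K * LS * C * P
Step 2: R * K = 396 * 0.32 = 126.72
Step 3: (R*K) * LS = 126.72 * 2.8 = 354.816
Step 4: * C * P = 354.816 * 0.32 * 0.6 = 68.1
Step 5: A = 68.1 t/(ha*yr)

68.1


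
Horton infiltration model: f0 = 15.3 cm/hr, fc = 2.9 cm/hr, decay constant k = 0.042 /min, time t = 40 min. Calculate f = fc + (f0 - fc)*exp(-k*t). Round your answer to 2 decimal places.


Step 1: f = fc + (f0 - fc) * exp(-k * t)
Step 2: exp(-0.042 * 40) = 0.186374
Step 3: f = 2.9 + (15.3 - 2.9) * 0.186374
Step 4: f = 2.9 + 12.4 * 0.186374
Step 5: f = 5.21 cm/hr

5.21


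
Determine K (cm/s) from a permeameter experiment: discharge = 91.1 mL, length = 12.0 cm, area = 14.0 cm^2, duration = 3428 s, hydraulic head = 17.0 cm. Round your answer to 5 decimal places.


Step 1: K = Q * L / (A * t * h)
Step 2: Numerator = 91.1 * 12.0 = 1093.2
Step 3: Denominator = 14.0 * 3428 * 17.0 = 815864.0
Step 4: K = 1093.2 / 815864.0 = 0.00134 cm/s

0.00134


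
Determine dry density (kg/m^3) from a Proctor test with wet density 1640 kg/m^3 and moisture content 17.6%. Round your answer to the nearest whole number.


Step 1: Dry density = wet density / (1 + w/100)
Step 2: Dry density = 1640 / (1 + 17.6/100)
Step 3: Dry density = 1640 / 1.176
Step 4: Dry density = 1395 kg/m^3

1395


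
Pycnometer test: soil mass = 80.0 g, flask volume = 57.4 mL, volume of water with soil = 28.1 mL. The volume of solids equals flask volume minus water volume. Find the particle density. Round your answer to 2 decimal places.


Step 1: Volume of solids = flask volume - water volume with soil
Step 2: V_solids = 57.4 - 28.1 = 29.3 mL
Step 3: Particle density = mass / V_solids = 80.0 / 29.3 = 2.73 g/cm^3

2.73


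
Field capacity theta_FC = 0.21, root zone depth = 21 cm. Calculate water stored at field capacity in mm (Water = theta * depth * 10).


Step 1: Water (mm) = theta_FC * depth (cm) * 10
Step 2: Water = 0.21 * 21 * 10
Step 3: Water = 44.1 mm

44.1


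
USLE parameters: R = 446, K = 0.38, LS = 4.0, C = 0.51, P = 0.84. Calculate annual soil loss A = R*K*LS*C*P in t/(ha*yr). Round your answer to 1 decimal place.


Step 1: A = R * K * LS * C * P
Step 2: R * K = 446 * 0.38 = 169.48
Step 3: (R*K) * LS = 169.48 * 4.0 = 677.92
Step 4: * C * P = 677.92 * 0.51 * 0.84 = 290.4
Step 5: A = 290.4 t/(ha*yr)

290.4


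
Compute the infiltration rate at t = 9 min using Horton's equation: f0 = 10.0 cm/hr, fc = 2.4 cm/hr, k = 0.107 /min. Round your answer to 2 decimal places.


Step 1: f = fc + (f0 - fc) * exp(-k * t)
Step 2: exp(-0.107 * 9) = 0.381746
Step 3: f = 2.4 + (10.0 - 2.4) * 0.381746
Step 4: f = 2.4 + 7.6 * 0.381746
Step 5: f = 5.3 cm/hr

5.3


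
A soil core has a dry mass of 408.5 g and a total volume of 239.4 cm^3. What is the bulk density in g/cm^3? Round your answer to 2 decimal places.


Step 1: Identify the formula: BD = dry mass / volume
Step 2: Substitute values: BD = 408.5 / 239.4
Step 3: BD = 1.71 g/cm^3

1.71


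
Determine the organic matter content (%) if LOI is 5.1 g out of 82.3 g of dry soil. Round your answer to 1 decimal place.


Step 1: OM% = 100 * LOI / sample mass
Step 2: OM = 100 * 5.1 / 82.3
Step 3: OM = 6.2%

6.2


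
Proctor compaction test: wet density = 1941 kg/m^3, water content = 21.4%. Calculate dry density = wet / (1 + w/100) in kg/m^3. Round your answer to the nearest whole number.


Step 1: Dry density = wet density / (1 + w/100)
Step 2: Dry density = 1941 / (1 + 21.4/100)
Step 3: Dry density = 1941 / 1.214
Step 4: Dry density = 1599 kg/m^3

1599


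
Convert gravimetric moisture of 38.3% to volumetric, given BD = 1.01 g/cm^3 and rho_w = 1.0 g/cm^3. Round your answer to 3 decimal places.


Step 1: theta = (w / 100) * BD / rho_w
Step 2: theta = (38.3 / 100) * 1.01 / 1.0
Step 3: theta = 0.383 * 1.01
Step 4: theta = 0.387

0.387


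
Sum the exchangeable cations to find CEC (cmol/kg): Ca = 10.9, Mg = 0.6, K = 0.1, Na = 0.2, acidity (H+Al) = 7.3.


Step 1: CEC = Ca + Mg + K + Na + (H+Al)
Step 2: CEC = 10.9 + 0.6 + 0.1 + 0.2 + 7.3
Step 3: CEC = 19.1 cmol/kg

19.1


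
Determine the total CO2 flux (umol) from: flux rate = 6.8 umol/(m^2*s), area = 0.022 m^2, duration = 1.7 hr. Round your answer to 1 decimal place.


Step 1: Convert time to seconds: 1.7 hr * 3600 = 6120.0 s
Step 2: Total = flux * area * time_s
Step 3: Total = 6.8 * 0.022 * 6120.0
Step 4: Total = 915.6 umol

915.6


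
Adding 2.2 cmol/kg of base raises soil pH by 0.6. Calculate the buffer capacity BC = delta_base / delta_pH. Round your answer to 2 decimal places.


Step 1: BC = change in base / change in pH
Step 2: BC = 2.2 / 0.6
Step 3: BC = 3.67 cmol/(kg*pH unit)

3.67


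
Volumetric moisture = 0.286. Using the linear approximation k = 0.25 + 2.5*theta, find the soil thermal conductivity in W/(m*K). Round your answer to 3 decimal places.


Step 1: k = 0.25 + 2.5 * theta
Step 2: k = 0.25 + 2.5 * 0.286
Step 3: k = 0.25 + 0.715
Step 4: k = 0.965 W/(m*K)

0.965


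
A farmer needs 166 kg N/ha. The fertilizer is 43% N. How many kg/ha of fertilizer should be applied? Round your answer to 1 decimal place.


Step 1: Fertilizer rate = target N / (N content / 100)
Step 2: Rate = 166 / (43 / 100)
Step 3: Rate = 166 / 0.43
Step 4: Rate = 386.0 kg/ha

386.0


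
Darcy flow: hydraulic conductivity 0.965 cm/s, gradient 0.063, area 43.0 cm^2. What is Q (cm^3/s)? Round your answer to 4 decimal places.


Step 1: Apply Darcy's law: Q = K * i * A
Step 2: Q = 0.965 * 0.063 * 43.0
Step 3: Q = 2.6142 cm^3/s

2.6142


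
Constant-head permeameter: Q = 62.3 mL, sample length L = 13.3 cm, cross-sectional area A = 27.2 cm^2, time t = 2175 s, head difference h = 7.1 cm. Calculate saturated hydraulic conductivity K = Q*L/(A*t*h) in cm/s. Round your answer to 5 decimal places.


Step 1: K = Q * L / (A * t * h)
Step 2: Numerator = 62.3 * 13.3 = 828.59
Step 3: Denominator = 27.2 * 2175 * 7.1 = 420036.0
Step 4: K = 828.59 / 420036.0 = 0.00197 cm/s

0.00197


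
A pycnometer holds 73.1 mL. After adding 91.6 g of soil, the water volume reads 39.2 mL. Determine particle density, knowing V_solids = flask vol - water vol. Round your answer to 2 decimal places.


Step 1: Volume of solids = flask volume - water volume with soil
Step 2: V_solids = 73.1 - 39.2 = 33.9 mL
Step 3: Particle density = mass / V_solids = 91.6 / 33.9 = 2.7 g/cm^3

2.7


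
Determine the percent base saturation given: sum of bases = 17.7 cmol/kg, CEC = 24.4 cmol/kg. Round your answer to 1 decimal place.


Step 1: BS = 100 * (sum of bases) / CEC
Step 2: BS = 100 * 17.7 / 24.4
Step 3: BS = 72.5%

72.5


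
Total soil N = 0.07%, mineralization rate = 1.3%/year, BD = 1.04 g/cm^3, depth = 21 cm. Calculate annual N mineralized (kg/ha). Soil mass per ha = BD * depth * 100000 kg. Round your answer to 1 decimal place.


Step 1: Soil mass per ha = BD * depth * 100000 = 1.04 * 21 * 100000 = 2184000 kg
Step 2: Total N pool = soil mass * N%/100 = 2184000 * 0.07/100 = 1528.8 kg/ha
Step 3: N mineralized = N pool * rate%/100 = 1528.8 * 1.3/100 = 19.9 kg/ha/yr

19.9


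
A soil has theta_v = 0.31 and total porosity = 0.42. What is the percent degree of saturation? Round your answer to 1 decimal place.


Step 1: S = 100 * theta_v / n
Step 2: S = 100 * 0.31 / 0.42
Step 3: S = 73.8%

73.8


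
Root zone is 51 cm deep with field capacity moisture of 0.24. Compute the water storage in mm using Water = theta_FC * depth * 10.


Step 1: Water (mm) = theta_FC * depth (cm) * 10
Step 2: Water = 0.24 * 51 * 10
Step 3: Water = 122.4 mm

122.4


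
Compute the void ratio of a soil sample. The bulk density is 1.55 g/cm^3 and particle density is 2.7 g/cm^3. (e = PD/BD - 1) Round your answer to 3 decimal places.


Step 1: e = PD / BD - 1
Step 2: e = 2.7 / 1.55 - 1
Step 3: e = 1.74194 - 1
Step 4: e = 0.742

0.742


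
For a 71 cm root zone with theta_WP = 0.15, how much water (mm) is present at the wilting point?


Step 1: Water (mm) = theta_WP * depth * 10
Step 2: Water = 0.15 * 71 * 10
Step 3: Water = 106.5 mm

106.5


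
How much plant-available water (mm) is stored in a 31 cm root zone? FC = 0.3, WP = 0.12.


Step 1: Available water = (FC - WP) * depth * 10
Step 2: AW = (0.3 - 0.12) * 31 * 10
Step 3: AW = 0.18 * 31 * 10
Step 4: AW = 55.8 mm

55.8


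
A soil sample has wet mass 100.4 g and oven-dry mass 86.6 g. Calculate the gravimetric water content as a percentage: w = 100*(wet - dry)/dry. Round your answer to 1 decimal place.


Step 1: Water mass = wet - dry = 100.4 - 86.6 = 13.8 g
Step 2: w = 100 * water mass / dry mass
Step 3: w = 100 * 13.8 / 86.6 = 15.9%

15.9


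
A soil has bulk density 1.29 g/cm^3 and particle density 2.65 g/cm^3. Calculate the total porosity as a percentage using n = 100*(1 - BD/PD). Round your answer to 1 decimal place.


Step 1: Formula: n = 100 * (1 - BD / PD)
Step 2: n = 100 * (1 - 1.29 / 2.65)
Step 3: n = 100 * (1 - 0.48679)
Step 4: n = 51.3%

51.3


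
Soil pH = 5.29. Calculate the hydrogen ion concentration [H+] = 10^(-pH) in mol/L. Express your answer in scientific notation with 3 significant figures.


Step 1: [H+] = 10^(-pH)
Step 2: [H+] = 10^(-5.29)
Step 3: [H+] = 5.13e-06 mol/L

5.13e-06


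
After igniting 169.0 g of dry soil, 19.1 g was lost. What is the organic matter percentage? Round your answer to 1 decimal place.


Step 1: OM% = 100 * LOI / sample mass
Step 2: OM = 100 * 19.1 / 169.0
Step 3: OM = 11.3%

11.3


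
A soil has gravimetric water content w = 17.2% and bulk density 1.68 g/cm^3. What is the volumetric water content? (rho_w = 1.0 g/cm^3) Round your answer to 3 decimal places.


Step 1: theta = (w / 100) * BD / rho_w
Step 2: theta = (17.2 / 100) * 1.68 / 1.0
Step 3: theta = 0.172 * 1.68
Step 4: theta = 0.289

0.289


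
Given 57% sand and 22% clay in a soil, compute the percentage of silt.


Step 1: sand + silt + clay = 100%
Step 2: silt = 100 - sand - clay
Step 3: silt = 100 - 57 - 22
Step 4: silt = 21%

21


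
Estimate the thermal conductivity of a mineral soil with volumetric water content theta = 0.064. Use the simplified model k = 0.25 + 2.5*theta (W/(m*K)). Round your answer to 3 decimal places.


Step 1: k = 0.25 + 2.5 * theta
Step 2: k = 0.25 + 2.5 * 0.064
Step 3: k = 0.25 + 0.16
Step 4: k = 0.41 W/(m*K)

0.41


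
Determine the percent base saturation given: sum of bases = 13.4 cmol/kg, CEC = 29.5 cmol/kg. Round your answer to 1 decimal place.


Step 1: BS = 100 * (sum of bases) / CEC
Step 2: BS = 100 * 13.4 / 29.5
Step 3: BS = 45.4%

45.4


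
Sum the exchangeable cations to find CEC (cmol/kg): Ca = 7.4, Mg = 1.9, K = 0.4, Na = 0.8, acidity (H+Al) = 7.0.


Step 1: CEC = Ca + Mg + K + Na + (H+Al)
Step 2: CEC = 7.4 + 1.9 + 0.4 + 0.8 + 7.0
Step 3: CEC = 17.5 cmol/kg

17.5


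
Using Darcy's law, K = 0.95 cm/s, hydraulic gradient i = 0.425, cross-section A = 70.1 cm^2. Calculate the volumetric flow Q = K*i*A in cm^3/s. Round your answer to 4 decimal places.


Step 1: Apply Darcy's law: Q = K * i * A
Step 2: Q = 0.95 * 0.425 * 70.1
Step 3: Q = 28.3029 cm^3/s

28.3029


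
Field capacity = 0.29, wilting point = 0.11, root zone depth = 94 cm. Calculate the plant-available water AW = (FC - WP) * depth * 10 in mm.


Step 1: Available water = (FC - WP) * depth * 10
Step 2: AW = (0.29 - 0.11) * 94 * 10
Step 3: AW = 0.18 * 94 * 10
Step 4: AW = 169.2 mm

169.2


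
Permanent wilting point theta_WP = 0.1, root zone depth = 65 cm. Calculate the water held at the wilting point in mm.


Step 1: Water (mm) = theta_WP * depth * 10
Step 2: Water = 0.1 * 65 * 10
Step 3: Water = 65.0 mm

65.0


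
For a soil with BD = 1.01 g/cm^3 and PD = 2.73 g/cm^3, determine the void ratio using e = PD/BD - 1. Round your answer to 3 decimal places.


Step 1: e = PD / BD - 1
Step 2: e = 2.73 / 1.01 - 1
Step 3: e = 2.70297 - 1
Step 4: e = 1.703

1.703


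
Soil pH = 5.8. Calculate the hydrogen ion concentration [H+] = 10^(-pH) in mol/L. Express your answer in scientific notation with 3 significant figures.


Step 1: [H+] = 10^(-pH)
Step 2: [H+] = 10^(-5.8)
Step 3: [H+] = 1.58e-06 mol/L

1.58e-06


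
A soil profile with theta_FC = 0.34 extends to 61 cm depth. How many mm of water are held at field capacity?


Step 1: Water (mm) = theta_FC * depth (cm) * 10
Step 2: Water = 0.34 * 61 * 10
Step 3: Water = 207.4 mm

207.4


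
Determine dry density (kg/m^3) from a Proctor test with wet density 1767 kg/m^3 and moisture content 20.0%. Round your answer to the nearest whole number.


Step 1: Dry density = wet density / (1 + w/100)
Step 2: Dry density = 1767 / (1 + 20.0/100)
Step 3: Dry density = 1767 / 1.2
Step 4: Dry density = 1473 kg/m^3

1473


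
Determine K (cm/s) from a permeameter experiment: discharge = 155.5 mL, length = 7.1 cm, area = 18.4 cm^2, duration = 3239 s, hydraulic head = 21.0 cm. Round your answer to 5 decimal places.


Step 1: K = Q * L / (A * t * h)
Step 2: Numerator = 155.5 * 7.1 = 1104.05
Step 3: Denominator = 18.4 * 3239 * 21.0 = 1251549.6
Step 4: K = 1104.05 / 1251549.6 = 0.00088 cm/s

0.00088


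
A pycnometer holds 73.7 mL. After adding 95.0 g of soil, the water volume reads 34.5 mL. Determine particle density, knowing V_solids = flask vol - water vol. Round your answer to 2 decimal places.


Step 1: Volume of solids = flask volume - water volume with soil
Step 2: V_solids = 73.7 - 34.5 = 39.2 mL
Step 3: Particle density = mass / V_solids = 95.0 / 39.2 = 2.42 g/cm^3

2.42


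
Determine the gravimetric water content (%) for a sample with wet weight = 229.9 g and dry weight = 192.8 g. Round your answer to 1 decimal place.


Step 1: Water mass = wet - dry = 229.9 - 192.8 = 37.1 g
Step 2: w = 100 * water mass / dry mass
Step 3: w = 100 * 37.1 / 192.8 = 19.2%

19.2


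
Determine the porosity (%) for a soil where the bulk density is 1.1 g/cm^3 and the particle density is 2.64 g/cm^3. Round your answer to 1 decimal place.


Step 1: Formula: n = 100 * (1 - BD / PD)
Step 2: n = 100 * (1 - 1.1 / 2.64)
Step 3: n = 100 * (1 - 0.41667)
Step 4: n = 58.3%

58.3


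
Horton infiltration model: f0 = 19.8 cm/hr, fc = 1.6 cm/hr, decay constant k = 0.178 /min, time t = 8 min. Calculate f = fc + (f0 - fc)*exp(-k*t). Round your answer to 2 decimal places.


Step 1: f = fc + (f0 - fc) * exp(-k * t)
Step 2: exp(-0.178 * 8) = 0.240749
Step 3: f = 1.6 + (19.8 - 1.6) * 0.240749
Step 4: f = 1.6 + 18.2 * 0.240749
Step 5: f = 5.98 cm/hr

5.98


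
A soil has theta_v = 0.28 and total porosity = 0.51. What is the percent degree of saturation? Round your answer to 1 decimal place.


Step 1: S = 100 * theta_v / n
Step 2: S = 100 * 0.28 / 0.51
Step 3: S = 54.9%

54.9


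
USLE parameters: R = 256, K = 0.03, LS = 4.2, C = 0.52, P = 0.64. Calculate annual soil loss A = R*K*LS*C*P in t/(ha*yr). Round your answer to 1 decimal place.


Step 1: A = R * K * LS * C * P
Step 2: R * K = 256 * 0.03 = 7.68
Step 3: (R*K) * LS = 7.68 * 4.2 = 32.256
Step 4: * C * P = 32.256 * 0.52 * 0.64 = 10.7
Step 5: A = 10.7 t/(ha*yr)

10.7


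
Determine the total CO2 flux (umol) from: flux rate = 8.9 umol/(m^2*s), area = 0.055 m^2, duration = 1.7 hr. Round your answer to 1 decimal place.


Step 1: Convert time to seconds: 1.7 hr * 3600 = 6120.0 s
Step 2: Total = flux * area * time_s
Step 3: Total = 8.9 * 0.055 * 6120.0
Step 4: Total = 2995.7 umol

2995.7


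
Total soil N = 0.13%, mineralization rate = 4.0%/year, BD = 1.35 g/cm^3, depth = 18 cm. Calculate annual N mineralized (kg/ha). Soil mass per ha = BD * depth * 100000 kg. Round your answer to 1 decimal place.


Step 1: Soil mass per ha = BD * depth * 100000 = 1.35 * 18 * 100000 = 2430000 kg
Step 2: Total N pool = soil mass * N%/100 = 2430000 * 0.13/100 = 3159.0 kg/ha
Step 3: N mineralized = N pool * rate%/100 = 3159.0 * 4.0/100 = 126.4 kg/ha/yr

126.4


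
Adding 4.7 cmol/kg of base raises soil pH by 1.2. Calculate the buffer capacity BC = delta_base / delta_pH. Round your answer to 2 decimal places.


Step 1: BC = change in base / change in pH
Step 2: BC = 4.7 / 1.2
Step 3: BC = 3.92 cmol/(kg*pH unit)

3.92


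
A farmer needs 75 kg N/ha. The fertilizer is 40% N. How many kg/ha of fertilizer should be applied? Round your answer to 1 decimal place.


Step 1: Fertilizer rate = target N / (N content / 100)
Step 2: Rate = 75 / (40 / 100)
Step 3: Rate = 75 / 0.4
Step 4: Rate = 187.5 kg/ha

187.5


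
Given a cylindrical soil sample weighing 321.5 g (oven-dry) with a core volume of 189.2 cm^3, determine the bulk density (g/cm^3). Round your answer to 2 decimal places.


Step 1: Identify the formula: BD = dry mass / volume
Step 2: Substitute values: BD = 321.5 / 189.2
Step 3: BD = 1.7 g/cm^3

1.7


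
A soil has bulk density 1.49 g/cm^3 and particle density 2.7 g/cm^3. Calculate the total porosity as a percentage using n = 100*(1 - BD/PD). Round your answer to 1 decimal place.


Step 1: Formula: n = 100 * (1 - BD / PD)
Step 2: n = 100 * (1 - 1.49 / 2.7)
Step 3: n = 100 * (1 - 0.55185)
Step 4: n = 44.8%

44.8


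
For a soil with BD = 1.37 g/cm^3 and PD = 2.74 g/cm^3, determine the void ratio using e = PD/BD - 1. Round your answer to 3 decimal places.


Step 1: e = PD / BD - 1
Step 2: e = 2.74 / 1.37 - 1
Step 3: e = 2.0 - 1
Step 4: e = 1.0

1.0


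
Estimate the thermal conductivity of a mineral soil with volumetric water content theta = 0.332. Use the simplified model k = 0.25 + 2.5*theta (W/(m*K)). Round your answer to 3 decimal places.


Step 1: k = 0.25 + 2.5 * theta
Step 2: k = 0.25 + 2.5 * 0.332
Step 3: k = 0.25 + 0.83
Step 4: k = 1.08 W/(m*K)

1.08


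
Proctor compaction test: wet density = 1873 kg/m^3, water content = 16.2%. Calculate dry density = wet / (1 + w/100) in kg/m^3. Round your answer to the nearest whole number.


Step 1: Dry density = wet density / (1 + w/100)
Step 2: Dry density = 1873 / (1 + 16.2/100)
Step 3: Dry density = 1873 / 1.162
Step 4: Dry density = 1612 kg/m^3

1612


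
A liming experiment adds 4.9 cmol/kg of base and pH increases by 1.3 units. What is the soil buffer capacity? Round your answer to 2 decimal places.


Step 1: BC = change in base / change in pH
Step 2: BC = 4.9 / 1.3
Step 3: BC = 3.77 cmol/(kg*pH unit)

3.77


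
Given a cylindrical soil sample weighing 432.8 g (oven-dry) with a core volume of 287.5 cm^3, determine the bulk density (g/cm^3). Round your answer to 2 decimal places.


Step 1: Identify the formula: BD = dry mass / volume
Step 2: Substitute values: BD = 432.8 / 287.5
Step 3: BD = 1.51 g/cm^3

1.51


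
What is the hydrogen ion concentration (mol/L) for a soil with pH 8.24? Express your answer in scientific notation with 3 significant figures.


Step 1: [H+] = 10^(-pH)
Step 2: [H+] = 10^(-8.24)
Step 3: [H+] = 5.75e-09 mol/L

5.75e-09


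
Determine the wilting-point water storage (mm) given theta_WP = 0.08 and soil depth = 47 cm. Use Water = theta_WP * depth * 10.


Step 1: Water (mm) = theta_WP * depth * 10
Step 2: Water = 0.08 * 47 * 10
Step 3: Water = 37.6 mm

37.6


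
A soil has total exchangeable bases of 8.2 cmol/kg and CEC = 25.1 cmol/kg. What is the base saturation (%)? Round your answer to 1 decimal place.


Step 1: BS = 100 * (sum of bases) / CEC
Step 2: BS = 100 * 8.2 / 25.1
Step 3: BS = 32.7%

32.7


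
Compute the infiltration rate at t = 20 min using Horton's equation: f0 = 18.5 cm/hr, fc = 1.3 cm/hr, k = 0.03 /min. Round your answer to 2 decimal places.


Step 1: f = fc + (f0 - fc) * exp(-k * t)
Step 2: exp(-0.03 * 20) = 0.548812
Step 3: f = 1.3 + (18.5 - 1.3) * 0.548812
Step 4: f = 1.3 + 17.2 * 0.548812
Step 5: f = 10.74 cm/hr

10.74


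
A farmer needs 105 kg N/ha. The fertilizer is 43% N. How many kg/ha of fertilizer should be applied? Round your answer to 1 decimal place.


Step 1: Fertilizer rate = target N / (N content / 100)
Step 2: Rate = 105 / (43 / 100)
Step 3: Rate = 105 / 0.43
Step 4: Rate = 244.2 kg/ha

244.2


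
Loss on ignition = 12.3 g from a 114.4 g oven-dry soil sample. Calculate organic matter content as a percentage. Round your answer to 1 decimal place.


Step 1: OM% = 100 * LOI / sample mass
Step 2: OM = 100 * 12.3 / 114.4
Step 3: OM = 10.8%

10.8


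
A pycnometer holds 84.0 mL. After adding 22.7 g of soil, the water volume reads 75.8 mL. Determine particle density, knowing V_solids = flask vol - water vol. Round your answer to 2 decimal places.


Step 1: Volume of solids = flask volume - water volume with soil
Step 2: V_solids = 84.0 - 75.8 = 8.2 mL
Step 3: Particle density = mass / V_solids = 22.7 / 8.2 = 2.77 g/cm^3

2.77


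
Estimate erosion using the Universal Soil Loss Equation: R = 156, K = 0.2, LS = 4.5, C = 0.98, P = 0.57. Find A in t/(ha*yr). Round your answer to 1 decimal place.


Step 1: A = R * K * LS * C * P
Step 2: R * K = 156 * 0.2 = 31.2
Step 3: (R*K) * LS = 31.2 * 4.5 = 140.4
Step 4: * C * P = 140.4 * 0.98 * 0.57 = 78.4
Step 5: A = 78.4 t/(ha*yr)

78.4


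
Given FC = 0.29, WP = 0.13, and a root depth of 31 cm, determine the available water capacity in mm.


Step 1: Available water = (FC - WP) * depth * 10
Step 2: AW = (0.29 - 0.13) * 31 * 10
Step 3: AW = 0.16 * 31 * 10
Step 4: AW = 49.6 mm

49.6


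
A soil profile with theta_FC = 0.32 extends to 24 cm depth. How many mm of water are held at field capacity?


Step 1: Water (mm) = theta_FC * depth (cm) * 10
Step 2: Water = 0.32 * 24 * 10
Step 3: Water = 76.8 mm

76.8


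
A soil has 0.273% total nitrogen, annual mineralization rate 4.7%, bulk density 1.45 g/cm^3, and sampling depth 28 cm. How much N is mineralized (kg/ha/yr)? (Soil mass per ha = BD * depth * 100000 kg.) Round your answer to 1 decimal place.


Step 1: Soil mass per ha = BD * depth * 100000 = 1.45 * 28 * 100000 = 4060000 kg
Step 2: Total N pool = soil mass * N%/100 = 4060000 * 0.273/100 = 11083.8 kg/ha
Step 3: N mineralized = N pool * rate%/100 = 11083.8 * 4.7/100 = 520.9 kg/ha/yr

520.9


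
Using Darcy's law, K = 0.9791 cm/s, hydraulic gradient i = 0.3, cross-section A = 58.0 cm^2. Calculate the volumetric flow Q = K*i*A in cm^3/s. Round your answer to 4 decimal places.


Step 1: Apply Darcy's law: Q = K * i * A
Step 2: Q = 0.9791 * 0.3 * 58.0
Step 3: Q = 17.0363 cm^3/s

17.0363


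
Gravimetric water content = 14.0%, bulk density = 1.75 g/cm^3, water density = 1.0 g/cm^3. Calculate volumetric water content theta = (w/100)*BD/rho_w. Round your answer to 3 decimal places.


Step 1: theta = (w / 100) * BD / rho_w
Step 2: theta = (14.0 / 100) * 1.75 / 1.0
Step 3: theta = 0.14 * 1.75
Step 4: theta = 0.245

0.245


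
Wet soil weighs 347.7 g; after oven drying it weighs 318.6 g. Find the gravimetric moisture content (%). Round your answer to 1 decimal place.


Step 1: Water mass = wet - dry = 347.7 - 318.6 = 29.1 g
Step 2: w = 100 * water mass / dry mass
Step 3: w = 100 * 29.1 / 318.6 = 9.1%

9.1


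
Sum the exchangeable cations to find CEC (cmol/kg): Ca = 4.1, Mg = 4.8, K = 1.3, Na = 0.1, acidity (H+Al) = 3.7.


Step 1: CEC = Ca + Mg + K + Na + (H+Al)
Step 2: CEC = 4.1 + 4.8 + 1.3 + 0.1 + 3.7
Step 3: CEC = 14.0 cmol/kg

14.0


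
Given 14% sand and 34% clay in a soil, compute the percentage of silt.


Step 1: sand + silt + clay = 100%
Step 2: silt = 100 - sand - clay
Step 3: silt = 100 - 14 - 34
Step 4: silt = 52%

52


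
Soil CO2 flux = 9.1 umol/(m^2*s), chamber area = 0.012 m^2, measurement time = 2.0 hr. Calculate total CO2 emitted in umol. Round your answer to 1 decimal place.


Step 1: Convert time to seconds: 2.0 hr * 3600 = 7200.0 s
Step 2: Total = flux * area * time_s
Step 3: Total = 9.1 * 0.012 * 7200.0
Step 4: Total = 786.2 umol

786.2


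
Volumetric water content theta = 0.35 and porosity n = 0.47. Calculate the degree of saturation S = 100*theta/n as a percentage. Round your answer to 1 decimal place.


Step 1: S = 100 * theta_v / n
Step 2: S = 100 * 0.35 / 0.47
Step 3: S = 74.5%

74.5


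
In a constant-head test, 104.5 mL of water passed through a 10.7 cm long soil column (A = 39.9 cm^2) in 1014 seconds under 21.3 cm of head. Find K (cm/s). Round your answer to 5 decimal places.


Step 1: K = Q * L / (A * t * h)
Step 2: Numerator = 104.5 * 10.7 = 1118.15
Step 3: Denominator = 39.9 * 1014 * 21.3 = 861768.18
Step 4: K = 1118.15 / 861768.18 = 0.0013 cm/s

0.0013


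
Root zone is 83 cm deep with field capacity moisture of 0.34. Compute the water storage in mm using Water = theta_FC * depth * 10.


Step 1: Water (mm) = theta_FC * depth (cm) * 10
Step 2: Water = 0.34 * 83 * 10
Step 3: Water = 282.2 mm

282.2


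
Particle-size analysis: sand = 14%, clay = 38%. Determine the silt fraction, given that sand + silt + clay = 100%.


Step 1: sand + silt + clay = 100%
Step 2: silt = 100 - sand - clay
Step 3: silt = 100 - 14 - 38
Step 4: silt = 48%

48
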